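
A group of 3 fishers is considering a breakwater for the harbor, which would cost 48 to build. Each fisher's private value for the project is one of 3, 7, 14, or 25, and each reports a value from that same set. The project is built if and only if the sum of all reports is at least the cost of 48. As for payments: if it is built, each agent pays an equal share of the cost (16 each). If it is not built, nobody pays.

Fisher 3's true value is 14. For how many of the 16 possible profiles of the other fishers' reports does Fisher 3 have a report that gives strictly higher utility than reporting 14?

Others report (14, 25): truth gives -2; report 3 gives 0 > -2. Violating.
Others report (25, 14): truth gives -2; report 3 gives 0 > -2. Violating.
Others report (3, 3): truth gives 0; no alternative beats it.
Others report (3, 7): truth gives 0; no alternative beats it.
(Checking all 16 profiles: 2 have a profitable deviation, 14 do not.)

2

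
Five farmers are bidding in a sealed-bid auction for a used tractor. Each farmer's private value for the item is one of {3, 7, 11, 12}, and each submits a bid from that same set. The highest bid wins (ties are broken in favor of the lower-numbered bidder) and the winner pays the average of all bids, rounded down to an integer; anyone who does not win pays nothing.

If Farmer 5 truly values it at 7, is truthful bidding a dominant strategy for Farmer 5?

Consider the case where Farmer 1 bids 3, Farmer 2 bids 3, Farmer 3 bids 3 and Farmer 4 bids 7.
Truthful bid 7: loses, pays 0, utility 0.
Bid 11 instead: wins, pays 5, utility 7 - 5 = 2.
Since 2 > 0, bidding 11 is strictly better here, so truthful bidding is not dominant.

No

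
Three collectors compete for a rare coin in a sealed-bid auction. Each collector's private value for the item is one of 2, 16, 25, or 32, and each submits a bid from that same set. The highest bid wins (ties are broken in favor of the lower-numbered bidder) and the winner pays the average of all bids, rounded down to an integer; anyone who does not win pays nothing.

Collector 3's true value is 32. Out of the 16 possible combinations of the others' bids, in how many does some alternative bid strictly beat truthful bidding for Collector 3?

4

Others bid (2, 2): truth gives 20; bid 16 gives 26 > 20. Violating.
Others bid (2, 16): truth gives 16; bid 25 gives 18 > 16. Violating.
Others bid (16, 2): truth gives 16; bid 25 gives 18 > 16. Violating.
Others bid (16, 16): truth gives 11; bid 25 gives 13 > 11. Violating.
Others bid (2, 25): truth gives 13; no alternative beats it.
Others bid (2, 32): truth gives 0; no alternative beats it.
(Checking all 16 profiles: 4 have a profitable deviation, 12 do not.)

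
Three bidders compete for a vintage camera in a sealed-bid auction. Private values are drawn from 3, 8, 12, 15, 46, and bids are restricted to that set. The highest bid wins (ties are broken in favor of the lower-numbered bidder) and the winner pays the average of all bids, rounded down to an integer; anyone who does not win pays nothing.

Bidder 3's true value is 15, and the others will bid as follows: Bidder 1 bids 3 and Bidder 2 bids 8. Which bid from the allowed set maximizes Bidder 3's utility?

Bid 3: loses, pays 0, utility 0.
Bid 8: loses, pays 0, utility 0.
Bid 12: wins, pays 7, utility 15 - 7 = 8.
Bid 15: wins, pays 8, utility 15 - 8 = 7.
Bid 46: wins, pays 19, utility 15 - 19 = -4.
The best choice is 12 with utility 8.

12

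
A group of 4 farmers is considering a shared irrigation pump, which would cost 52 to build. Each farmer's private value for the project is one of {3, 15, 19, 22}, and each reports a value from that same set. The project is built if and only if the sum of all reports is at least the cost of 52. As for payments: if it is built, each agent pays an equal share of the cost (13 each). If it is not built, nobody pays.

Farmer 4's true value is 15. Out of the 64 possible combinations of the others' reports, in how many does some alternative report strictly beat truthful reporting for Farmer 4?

3

Others report (3, 15, 15): truth gives 0; report 19 gives 2 > 0. Violating.
Others report (15, 3, 15): truth gives 0; report 19 gives 2 > 0. Violating.
Others report (15, 15, 3): truth gives 0; report 19 gives 2 > 0. Violating.
Others report (3, 3, 3): truth gives 0; no alternative beats it.
Others report (3, 3, 15): truth gives 0; no alternative beats it.
(Checking all 64 profiles: 3 have a profitable deviation, 61 do not.)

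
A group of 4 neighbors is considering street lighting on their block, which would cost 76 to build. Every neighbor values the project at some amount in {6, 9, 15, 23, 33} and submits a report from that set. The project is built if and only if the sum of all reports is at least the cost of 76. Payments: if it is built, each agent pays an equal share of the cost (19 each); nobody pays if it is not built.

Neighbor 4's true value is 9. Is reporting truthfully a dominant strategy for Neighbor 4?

No

Consider the case where Neighbor 1 reports 23, Neighbor 2 reports 23 and Neighbor 3 reports 23.
Truthful report 9: project built, pays 19, utility 9 - 19 = -10.
Report 6 instead: project not built, utility 0.
Since 0 > -10, reporting 6 is strictly better here, so truthful reporting is not dominant.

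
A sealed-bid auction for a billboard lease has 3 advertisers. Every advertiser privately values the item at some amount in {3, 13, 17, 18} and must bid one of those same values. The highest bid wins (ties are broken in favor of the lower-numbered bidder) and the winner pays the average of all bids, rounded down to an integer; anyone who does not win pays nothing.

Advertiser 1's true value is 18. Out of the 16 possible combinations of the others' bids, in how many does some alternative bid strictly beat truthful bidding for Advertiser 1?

Others bid (3, 3): truth gives 10; bid 3 gives 15 > 10. Violating.
Others bid (3, 13): truth gives 7; bid 13 gives 9 > 7. Violating.
Others bid (13, 3): truth gives 7; bid 13 gives 9 > 7. Violating.
Others bid (13, 13): truth gives 4; bid 13 gives 5 > 4. Violating.
Others bid (3, 17): truth gives 6; no alternative beats it.
Others bid (3, 18): truth gives 5; no alternative beats it.
(Checking all 16 profiles: 6 have a profitable deviation, 10 do not.)

6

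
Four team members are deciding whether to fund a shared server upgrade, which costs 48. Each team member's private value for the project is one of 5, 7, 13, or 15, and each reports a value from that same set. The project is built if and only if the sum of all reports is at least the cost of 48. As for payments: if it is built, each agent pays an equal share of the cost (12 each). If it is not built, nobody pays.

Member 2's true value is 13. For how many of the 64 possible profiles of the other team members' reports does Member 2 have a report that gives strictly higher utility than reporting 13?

Others report (5, 13, 15): truth gives 0; report 15 gives 1 > 0. Violating.
Others report (5, 15, 13): truth gives 0; report 15 gives 1 > 0. Violating.
Others report (7, 13, 13): truth gives 0; report 15 gives 1 > 0. Violating.
Others report (13, 5, 15): truth gives 0; report 15 gives 1 > 0. Violating.
Others report (5, 5, 5): truth gives 0; no alternative beats it.
Others report (5, 5, 7): truth gives 0; no alternative beats it.
(Checking all 64 profiles: 9 have a profitable deviation, 55 do not.)

9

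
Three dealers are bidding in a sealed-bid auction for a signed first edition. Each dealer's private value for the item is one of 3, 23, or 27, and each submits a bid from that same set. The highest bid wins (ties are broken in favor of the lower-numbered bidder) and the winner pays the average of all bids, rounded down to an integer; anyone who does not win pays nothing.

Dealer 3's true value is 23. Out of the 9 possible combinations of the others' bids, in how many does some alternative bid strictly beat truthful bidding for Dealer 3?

Others bid (3, 23): truth gives 0; bid 27 gives 6 > 0. Violating.
Others bid (23, 3): truth gives 0; bid 27 gives 6 > 0. Violating.
Others bid (3, 3): truth gives 14; no alternative beats it.
Others bid (3, 27): truth gives 0; no alternative beats it.
(Checking all 9 profiles: 2 have a profitable deviation, 7 do not.)

2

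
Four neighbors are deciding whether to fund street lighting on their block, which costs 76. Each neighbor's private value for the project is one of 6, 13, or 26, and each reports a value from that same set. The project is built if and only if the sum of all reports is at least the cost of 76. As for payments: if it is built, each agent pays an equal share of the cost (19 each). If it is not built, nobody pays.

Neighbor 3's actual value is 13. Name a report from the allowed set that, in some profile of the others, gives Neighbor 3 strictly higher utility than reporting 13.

Suppose Neighbor 1 reports 13, Neighbor 2 reports 26 and Neighbor 4 reports 26.
Report 13: project built, pays 19, utility 13 - 19 = -6.
Report 6: project not built, utility 0.
So reporting 6 beats truth here (0 > -6).

6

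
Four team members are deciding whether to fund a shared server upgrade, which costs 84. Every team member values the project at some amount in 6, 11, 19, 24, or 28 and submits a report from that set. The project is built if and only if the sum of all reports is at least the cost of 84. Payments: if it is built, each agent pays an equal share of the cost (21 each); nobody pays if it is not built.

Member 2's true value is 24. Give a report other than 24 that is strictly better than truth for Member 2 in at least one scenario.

Suppose Member 1 reports 6, Member 3 reports 24 and Member 4 reports 28.
Report 24: project not built, utility 0.
Report 28: project built, pays 21, utility 24 - 21 = 3.
So reporting 28 beats truth here (3 > 0).

28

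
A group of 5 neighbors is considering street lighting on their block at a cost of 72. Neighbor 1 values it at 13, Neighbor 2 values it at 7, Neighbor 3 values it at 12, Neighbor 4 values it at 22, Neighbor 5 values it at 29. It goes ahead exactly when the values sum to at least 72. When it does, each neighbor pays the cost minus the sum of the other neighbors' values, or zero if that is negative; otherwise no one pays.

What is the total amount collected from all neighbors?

Total value 83 ≥ cost 72, so it is built.
Neighbor 1: others sum to 70; max(0, 72 - 70) = 2.
Neighbor 2: others sum to 76; max(0, 72 - 76) = 0.
Neighbor 3: others sum to 71; max(0, 72 - 71) = 1.
Neighbor 4: others sum to 61; max(0, 72 - 61) = 11.
Neighbor 5: others sum to 54; max(0, 72 - 54) = 18.
Total collected = 2 + 0 + 1 + 11 + 18 = 32.

32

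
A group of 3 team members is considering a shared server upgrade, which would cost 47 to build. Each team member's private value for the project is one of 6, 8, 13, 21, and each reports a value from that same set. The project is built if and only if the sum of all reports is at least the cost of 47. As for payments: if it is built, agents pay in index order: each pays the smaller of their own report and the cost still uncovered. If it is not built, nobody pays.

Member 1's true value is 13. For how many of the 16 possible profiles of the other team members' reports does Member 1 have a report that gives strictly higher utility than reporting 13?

Others report (21, 21): truth gives 0; report 6 gives 7 > 0. Violating.
Others report (6, 6): truth gives 0; no alternative beats it.
Others report (6, 8): truth gives 0; no alternative beats it.
(Checking all 16 profiles: 1 has a profitable deviation, 15 do not.)

1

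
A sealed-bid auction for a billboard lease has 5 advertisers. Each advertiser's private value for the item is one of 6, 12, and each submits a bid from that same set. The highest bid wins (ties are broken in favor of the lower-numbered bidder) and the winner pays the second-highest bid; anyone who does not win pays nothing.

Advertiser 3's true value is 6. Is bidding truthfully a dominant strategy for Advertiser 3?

Yes

Check each profile of the others' bids and compare truth against every alternative bid.
Others bid (6, 6, 6, 12): truth gives 0, best alternative gives -6.
Others bid (6, 6, 12, 6): truth gives 0, best alternative gives -6.
Others bid (6, 6, 12, 12): truth gives 0, best alternative gives -6.
Others bid (6, 6, 6, 6): truth gives 0, best alternative gives 0.
Others bid (6, 12, 6, 6): truth gives 0, best alternative gives 0.
Others bid (6, 12, 6, 12): truth gives 0, best alternative gives 0.
(Remaining 10 profiles checked similarly; truth is weakly best in each.)
In every case the truthful bid is at least as good as any alternative, so it is a dominant strategy.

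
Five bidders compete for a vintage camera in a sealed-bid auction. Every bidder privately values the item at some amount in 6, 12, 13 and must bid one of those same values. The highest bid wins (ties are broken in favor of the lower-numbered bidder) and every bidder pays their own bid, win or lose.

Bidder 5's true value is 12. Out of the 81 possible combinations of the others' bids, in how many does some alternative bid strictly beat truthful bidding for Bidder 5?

80

Others bid (6, 6, 6, 12): truth gives -12; bid 13 gives -1 > -12. Violating.
Others bid (6, 6, 6, 13): truth gives -12; bid 6 gives -6 > -12. Violating.
Others bid (6, 6, 12, 6): truth gives -12; bid 13 gives -1 > -12. Violating.
Others bid (6, 6, 12, 12): truth gives -12; bid 13 gives -1 > -12. Violating.
Others bid (6, 6, 6, 6): truth gives 0; no alternative beats it.
(Checking all 81 profiles: 80 have a profitable deviation, 1 does not.)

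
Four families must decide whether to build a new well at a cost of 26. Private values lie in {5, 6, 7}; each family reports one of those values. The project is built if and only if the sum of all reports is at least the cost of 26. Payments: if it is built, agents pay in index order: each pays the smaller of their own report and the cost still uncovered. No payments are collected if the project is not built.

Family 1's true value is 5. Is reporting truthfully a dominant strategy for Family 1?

Yes

Check each profile of the others' reports and compare truth against every alternative report.
Others report (6, 7, 7): truth gives 0, best alternative gives -1.
Others report (7, 6, 7): truth gives 0, best alternative gives -1.
Others report (7, 7, 6): truth gives 0, best alternative gives -1.
Others report (7, 7, 7): truth gives 0, best alternative gives -1.
Others report (5, 5, 5): truth gives 0, best alternative gives 0.
Others report (5, 5, 6): truth gives 0, best alternative gives 0.
(Remaining 21 profiles checked similarly; truth is weakly best in each.)
In every case the truthful report is at least as good as any alternative, so it is a dominant strategy.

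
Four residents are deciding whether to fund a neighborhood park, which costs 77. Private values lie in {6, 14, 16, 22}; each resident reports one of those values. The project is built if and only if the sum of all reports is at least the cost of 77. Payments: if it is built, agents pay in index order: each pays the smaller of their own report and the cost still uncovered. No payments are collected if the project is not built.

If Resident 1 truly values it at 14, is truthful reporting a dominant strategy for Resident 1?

Check each profile of the others' reports and compare truth against every alternative report.
Others report (6, 6, 6): truth gives 0, best alternative gives 0.
Others report (6, 6, 14): truth gives 0, best alternative gives 0.
Others report (6, 6, 16): truth gives 0, best alternative gives 0.
Others report (6, 6, 22): truth gives 0, best alternative gives 0.
Others report (6, 14, 6): truth gives 0, best alternative gives 0.
Others report (6, 14, 14): truth gives 0, best alternative gives 0.
(Remaining 58 profiles checked similarly; truth is weakly best in each.)
In every case the truthful report is at least as good as any alternative, so it is a dominant strategy.

Yes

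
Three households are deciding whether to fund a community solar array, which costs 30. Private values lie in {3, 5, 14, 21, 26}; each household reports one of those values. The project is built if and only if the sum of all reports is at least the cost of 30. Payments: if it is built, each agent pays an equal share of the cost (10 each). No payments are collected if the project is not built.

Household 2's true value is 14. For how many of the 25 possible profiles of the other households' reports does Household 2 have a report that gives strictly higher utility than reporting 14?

4

Others report (3, 3): truth gives 0; report 26 gives 4 > 0. Violating.
Others report (3, 5): truth gives 0; report 26 gives 4 > 0. Violating.
Others report (5, 3): truth gives 0; report 26 gives 4 > 0. Violating.
Others report (5, 5): truth gives 0; report 21 gives 4 > 0. Violating.
Others report (3, 14): truth gives 4; no alternative beats it.
Others report (3, 21): truth gives 4; no alternative beats it.
(Checking all 25 profiles: 4 have a profitable deviation, 21 do not.)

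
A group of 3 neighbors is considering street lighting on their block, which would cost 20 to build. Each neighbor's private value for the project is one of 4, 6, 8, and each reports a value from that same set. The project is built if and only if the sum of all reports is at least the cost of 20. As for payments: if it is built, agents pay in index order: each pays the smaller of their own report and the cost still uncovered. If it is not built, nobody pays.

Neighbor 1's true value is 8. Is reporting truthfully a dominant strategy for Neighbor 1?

No

Consider the case where Neighbor 2 reports 6 and Neighbor 3 reports 8.
Truthful report 8: project built, pays 8, utility 8 - 8 = 0.
Report 6 instead: project built, pays 6, utility 8 - 6 = 2.
Since 2 > 0, reporting 6 is strictly better here, so truthful reporting is not dominant.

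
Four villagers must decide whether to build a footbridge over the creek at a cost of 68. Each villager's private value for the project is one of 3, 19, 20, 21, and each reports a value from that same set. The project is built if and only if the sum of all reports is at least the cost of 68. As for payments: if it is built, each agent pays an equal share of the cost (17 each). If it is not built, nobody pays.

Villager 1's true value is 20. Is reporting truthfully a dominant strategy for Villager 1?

Yes

Check each profile of the others' reports and compare truth against every alternative report.
Others report (19, 19, 19): truth gives 3, best alternative gives 3.
Others report (19, 19, 20): truth gives 3, best alternative gives 3.
Others report (19, 19, 21): truth gives 3, best alternative gives 3.
Others report (19, 20, 19): truth gives 3, best alternative gives 3.
Others report (19, 20, 20): truth gives 3, best alternative gives 3.
Others report (19, 20, 21): truth gives 3, best alternative gives 3.
(Remaining 58 profiles checked similarly; truth is weakly best in each.)
In every case the truthful report is at least as good as any alternative, so it is a dominant strategy.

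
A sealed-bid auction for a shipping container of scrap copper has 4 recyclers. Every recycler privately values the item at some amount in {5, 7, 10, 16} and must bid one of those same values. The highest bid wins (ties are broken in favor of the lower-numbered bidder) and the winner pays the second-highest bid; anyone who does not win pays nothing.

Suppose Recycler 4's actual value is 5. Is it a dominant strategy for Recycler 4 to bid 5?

Check each profile of the others' bids and compare truth against every alternative bid.
Others bid (5, 5, 5): truth gives 0, best alternative gives 0.
Others bid (5, 5, 7): truth gives 0, best alternative gives 0.
Others bid (5, 5, 10): truth gives 0, best alternative gives 0.
Others bid (5, 5, 16): truth gives 0, best alternative gives 0.
Others bid (5, 7, 5): truth gives 0, best alternative gives 0.
Others bid (5, 7, 7): truth gives 0, best alternative gives 0.
(Remaining 58 profiles checked similarly; truth is weakly best in each.)
In every case the truthful bid is at least as good as any alternative, so it is a dominant strategy.

Yes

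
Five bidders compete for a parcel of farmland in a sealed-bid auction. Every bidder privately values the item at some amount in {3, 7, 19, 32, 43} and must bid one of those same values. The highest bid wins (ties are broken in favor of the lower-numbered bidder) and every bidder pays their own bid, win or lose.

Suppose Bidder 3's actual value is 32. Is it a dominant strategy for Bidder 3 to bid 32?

No

Consider the case where Bidder 1 bids 3, Bidder 2 bids 3, Bidder 4 bids 3 and Bidder 5 bids 3.
Truthful bid 32: wins, pays 32, utility 32 - 32 = 0.
Bid 7 instead: wins, pays 7, utility 32 - 7 = 25.
Since 25 > 0, bidding 7 is strictly better here, so truthful bidding is not dominant.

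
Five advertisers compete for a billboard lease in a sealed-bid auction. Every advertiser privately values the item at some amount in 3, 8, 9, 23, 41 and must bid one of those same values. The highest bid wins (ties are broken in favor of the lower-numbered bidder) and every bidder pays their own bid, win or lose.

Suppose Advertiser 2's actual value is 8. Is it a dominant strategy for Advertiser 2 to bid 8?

Consider the case where Advertiser 1 bids 3, Advertiser 3 bids 3, Advertiser 4 bids 3 and Advertiser 5 bids 9.
Truthful bid 8: loses but pays 8, utility -8.
Bid 3 instead: loses but pays 3, utility -3.
Since -3 > -8, bidding 3 is strictly better here, so truthful bidding is not dominant.

No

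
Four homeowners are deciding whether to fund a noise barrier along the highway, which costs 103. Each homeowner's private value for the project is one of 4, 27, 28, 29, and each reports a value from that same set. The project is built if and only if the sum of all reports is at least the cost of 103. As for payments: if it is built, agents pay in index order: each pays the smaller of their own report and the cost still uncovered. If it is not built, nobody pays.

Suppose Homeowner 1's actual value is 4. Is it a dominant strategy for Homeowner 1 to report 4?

Check each profile of the others' reports and compare truth against every alternative report.
Others report (27, 27, 27): truth gives 0, best alternative gives -23.
Others report (27, 27, 28): truth gives 0, best alternative gives -23.
Others report (27, 27, 29): truth gives 0, best alternative gives -23.
Others report (27, 28, 27): truth gives 0, best alternative gives -23.
Others report (27, 28, 28): truth gives 0, best alternative gives -23.
Others report (27, 28, 29): truth gives 0, best alternative gives -23.
(Remaining 58 profiles checked similarly; truth is weakly best in each.)
In every case the truthful report is at least as good as any alternative, so it is a dominant strategy.

Yes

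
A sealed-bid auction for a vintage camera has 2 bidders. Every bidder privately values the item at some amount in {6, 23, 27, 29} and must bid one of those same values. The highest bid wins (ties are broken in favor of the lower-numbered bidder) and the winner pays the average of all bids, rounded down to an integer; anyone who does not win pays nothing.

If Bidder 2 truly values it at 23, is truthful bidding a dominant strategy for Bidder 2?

Yes

Check each profile of the others' bids and compare truth against every alternative bid.
Others bid (6): truth gives 9, best alternative gives 7.
Others bid (23): truth gives 0, best alternative gives 0.
Others bid (27): truth gives 0, best alternative gives 0.
Others bid (29): truth gives 0, best alternative gives 0.
In every case the truthful bid is at least as good as any alternative, so it is a dominant strategy.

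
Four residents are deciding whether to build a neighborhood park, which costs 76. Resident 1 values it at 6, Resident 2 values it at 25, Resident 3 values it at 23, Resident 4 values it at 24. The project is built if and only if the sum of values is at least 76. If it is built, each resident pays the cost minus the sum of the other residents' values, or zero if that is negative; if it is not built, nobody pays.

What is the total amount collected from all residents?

Total value 78 ≥ cost 76, so it is built.
Resident 1: others sum to 72; max(0, 76 - 72) = 4.
Resident 2: others sum to 53; max(0, 76 - 53) = 23.
Resident 3: others sum to 55; max(0, 76 - 55) = 21.
Resident 4: others sum to 54; max(0, 76 - 54) = 22.
Total collected = 4 + 23 + 21 + 22 = 70.

70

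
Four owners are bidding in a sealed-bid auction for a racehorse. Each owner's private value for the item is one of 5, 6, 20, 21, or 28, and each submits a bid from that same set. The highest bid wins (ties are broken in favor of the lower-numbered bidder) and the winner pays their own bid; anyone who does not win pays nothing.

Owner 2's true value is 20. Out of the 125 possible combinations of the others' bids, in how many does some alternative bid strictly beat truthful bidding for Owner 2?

4

Others bid (5, 5, 5): truth gives 0; bid 6 gives 14 > 0. Violating.
Others bid (5, 5, 6): truth gives 0; bid 6 gives 14 > 0. Violating.
Others bid (5, 6, 5): truth gives 0; bid 6 gives 14 > 0. Violating.
Others bid (5, 6, 6): truth gives 0; bid 6 gives 14 > 0. Violating.
Others bid (5, 5, 20): truth gives 0; no alternative beats it.
Others bid (5, 5, 21): truth gives 0; no alternative beats it.
(Checking all 125 profiles: 4 have a profitable deviation, 121 do not.)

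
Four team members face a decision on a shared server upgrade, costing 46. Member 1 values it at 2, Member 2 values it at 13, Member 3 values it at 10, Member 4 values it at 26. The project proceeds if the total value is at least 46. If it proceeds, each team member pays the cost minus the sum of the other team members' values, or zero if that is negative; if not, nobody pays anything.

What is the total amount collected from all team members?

Total value 51 ≥ cost 46, so it is built.
Member 1: others sum to 49; max(0, 46 - 49) = 0.
Member 2: others sum to 38; max(0, 46 - 38) = 8.
Member 3: others sum to 41; max(0, 46 - 41) = 5.
Member 4: others sum to 25; max(0, 46 - 25) = 21.
Total collected = 0 + 8 + 5 + 21 = 34.

34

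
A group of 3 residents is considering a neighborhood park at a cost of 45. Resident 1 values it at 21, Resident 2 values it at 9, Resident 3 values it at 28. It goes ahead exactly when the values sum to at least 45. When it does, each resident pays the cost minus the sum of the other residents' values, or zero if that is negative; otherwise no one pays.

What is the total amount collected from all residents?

Total value 58 ≥ cost 45, so it is built.
Resident 1: others sum to 37; max(0, 45 - 37) = 8.
Resident 2: others sum to 49; max(0, 45 - 49) = 0.
Resident 3: others sum to 30; max(0, 45 - 30) = 15.
Total collected = 8 + 0 + 15 = 23.

23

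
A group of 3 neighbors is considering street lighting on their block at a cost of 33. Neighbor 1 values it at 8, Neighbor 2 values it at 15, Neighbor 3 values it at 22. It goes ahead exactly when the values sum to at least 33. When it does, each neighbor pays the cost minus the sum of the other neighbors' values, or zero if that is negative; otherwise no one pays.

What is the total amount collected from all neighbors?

13

Total value 45 ≥ cost 33, so it is built.
Neighbor 1: others sum to 37; max(0, 33 - 37) = 0.
Neighbor 2: others sum to 30; max(0, 33 - 30) = 3.
Neighbor 3: others sum to 23; max(0, 33 - 23) = 10.
Total collected = 0 + 3 + 10 = 13.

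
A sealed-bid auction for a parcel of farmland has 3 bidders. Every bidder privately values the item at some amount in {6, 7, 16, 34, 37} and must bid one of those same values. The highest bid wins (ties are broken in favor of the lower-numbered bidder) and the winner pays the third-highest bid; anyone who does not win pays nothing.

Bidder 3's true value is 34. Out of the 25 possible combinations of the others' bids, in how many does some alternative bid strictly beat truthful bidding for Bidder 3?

6

Others bid (6, 34): truth gives 0; bid 37 gives 28 > 0. Violating.
Others bid (7, 34): truth gives 0; bid 37 gives 27 > 0. Violating.
Others bid (16, 34): truth gives 0; bid 37 gives 18 > 0. Violating.
Others bid (34, 6): truth gives 0; bid 37 gives 28 > 0. Violating.
Others bid (6, 6): truth gives 28; no alternative beats it.
Others bid (6, 7): truth gives 28; no alternative beats it.
(Checking all 25 profiles: 6 have a profitable deviation, 19 do not.)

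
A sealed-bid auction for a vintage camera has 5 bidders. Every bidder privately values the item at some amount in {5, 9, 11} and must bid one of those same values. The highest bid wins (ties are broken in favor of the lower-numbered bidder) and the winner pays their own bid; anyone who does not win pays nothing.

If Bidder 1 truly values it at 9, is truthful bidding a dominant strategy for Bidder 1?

No

Consider the case where Bidder 2 bids 5, Bidder 3 bids 5, Bidder 4 bids 5 and Bidder 5 bids 5.
Truthful bid 9: wins, pays 9, utility 9 - 9 = 0.
Bid 5 instead: wins, pays 5, utility 9 - 5 = 4.
Since 4 > 0, bidding 5 is strictly better here, so truthful bidding is not dominant.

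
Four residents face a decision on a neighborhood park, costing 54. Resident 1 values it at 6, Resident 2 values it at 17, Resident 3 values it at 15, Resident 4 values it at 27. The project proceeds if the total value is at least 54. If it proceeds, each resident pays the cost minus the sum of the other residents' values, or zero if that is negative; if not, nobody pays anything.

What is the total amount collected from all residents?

Total value 65 ≥ cost 54, so it is built.
Resident 1: others sum to 59; max(0, 54 - 59) = 0.
Resident 2: others sum to 48; max(0, 54 - 48) = 6.
Resident 3: others sum to 50; max(0, 54 - 50) = 4.
Resident 4: others sum to 38; max(0, 54 - 38) = 16.
Total collected = 0 + 6 + 4 + 16 = 26.

26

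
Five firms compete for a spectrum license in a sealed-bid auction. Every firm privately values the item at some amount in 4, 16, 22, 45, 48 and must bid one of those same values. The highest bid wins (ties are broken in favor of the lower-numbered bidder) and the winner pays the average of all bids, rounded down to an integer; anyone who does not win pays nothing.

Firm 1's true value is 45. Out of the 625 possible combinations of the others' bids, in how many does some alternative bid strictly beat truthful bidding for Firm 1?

435

Others bid (4, 4, 4, 4): truth gives 33; bid 4 gives 41 > 33. Violating.
Others bid (4, 4, 4, 16): truth gives 31; bid 16 gives 37 > 31. Violating.
Others bid (4, 4, 4, 22): truth gives 30; bid 22 gives 34 > 30. Violating.
Others bid (4, 4, 4, 48): truth gives 0; bid 48 gives 24 > 0. Violating.
Others bid (4, 4, 4, 45): truth gives 25; no alternative beats it.
Others bid (4, 4, 16, 45): truth gives 23; no alternative beats it.
(Checking all 625 profiles: 435 have a profitable deviation, 190 do not.)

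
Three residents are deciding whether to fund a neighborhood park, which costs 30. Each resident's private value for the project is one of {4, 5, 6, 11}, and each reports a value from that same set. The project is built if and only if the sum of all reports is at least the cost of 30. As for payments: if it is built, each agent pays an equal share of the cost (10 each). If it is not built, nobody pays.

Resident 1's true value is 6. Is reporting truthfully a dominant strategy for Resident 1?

Check each profile of the others' reports and compare truth against every alternative report.
Others report (4, 4): truth gives 0, best alternative gives 0.
Others report (4, 5): truth gives 0, best alternative gives 0.
Others report (4, 6): truth gives 0, best alternative gives 0.
Others report (4, 11): truth gives 0, best alternative gives 0.
Others report (5, 4): truth gives 0, best alternative gives 0.
Others report (5, 5): truth gives 0, best alternative gives 0.
(Remaining 10 profiles checked similarly; truth is weakly best in each.)
In every case the truthful report is at least as good as any alternative, so it is a dominant strategy.

Yes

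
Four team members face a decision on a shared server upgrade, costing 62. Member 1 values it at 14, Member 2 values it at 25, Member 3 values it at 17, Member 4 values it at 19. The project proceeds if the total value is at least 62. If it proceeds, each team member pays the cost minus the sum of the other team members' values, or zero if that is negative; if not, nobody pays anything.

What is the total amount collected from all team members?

Total value 75 ≥ cost 62, so it is built.
Member 1: others sum to 61; max(0, 62 - 61) = 1.
Member 2: others sum to 50; max(0, 62 - 50) = 12.
Member 3: others sum to 58; max(0, 62 - 58) = 4.
Member 4: others sum to 56; max(0, 62 - 56) = 6.
Total collected = 1 + 12 + 4 + 6 = 23.

23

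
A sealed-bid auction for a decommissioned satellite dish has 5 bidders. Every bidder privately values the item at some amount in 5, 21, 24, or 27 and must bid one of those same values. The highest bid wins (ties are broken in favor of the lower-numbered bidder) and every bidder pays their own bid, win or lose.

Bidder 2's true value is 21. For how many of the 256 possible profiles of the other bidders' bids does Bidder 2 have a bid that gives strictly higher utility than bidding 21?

Others bid (5, 5, 5, 24): truth gives -21; bid 24 gives -3 > -21. Violating.
Others bid (5, 5, 5, 27): truth gives -21; bid 5 gives -5 > -21. Violating.
Others bid (5, 5, 21, 24): truth gives -21; bid 24 gives -3 > -21. Violating.
Others bid (5, 5, 21, 27): truth gives -21; bid 5 gives -5 > -21. Violating.
Others bid (5, 5, 5, 5): truth gives 0; no alternative beats it.
Others bid (5, 5, 5, 21): truth gives 0; no alternative beats it.
(Checking all 256 profiles: 248 have a profitable deviation, 8 do not.)

248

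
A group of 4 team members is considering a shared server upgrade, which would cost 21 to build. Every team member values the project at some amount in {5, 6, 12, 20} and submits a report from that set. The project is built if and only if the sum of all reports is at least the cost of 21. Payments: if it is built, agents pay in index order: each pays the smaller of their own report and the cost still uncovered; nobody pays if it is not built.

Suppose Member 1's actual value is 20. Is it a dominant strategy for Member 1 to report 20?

Consider the case where Member 2 reports 5, Member 3 reports 5 and Member 4 reports 5.
Truthful report 20: project built, pays 20, utility 20 - 20 = 0.
Report 6 instead: project built, pays 6, utility 20 - 6 = 14.
Since 14 > 0, reporting 6 is strictly better here, so truthful reporting is not dominant.

No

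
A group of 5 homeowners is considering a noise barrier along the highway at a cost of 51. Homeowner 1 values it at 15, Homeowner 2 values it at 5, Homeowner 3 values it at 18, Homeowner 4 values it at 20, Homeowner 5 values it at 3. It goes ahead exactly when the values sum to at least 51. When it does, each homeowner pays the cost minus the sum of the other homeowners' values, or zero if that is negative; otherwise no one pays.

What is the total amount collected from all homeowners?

Total value 61 ≥ cost 51, so it is built.
Homeowner 1: others sum to 46; max(0, 51 - 46) = 5.
Homeowner 2: others sum to 56; max(0, 51 - 56) = 0.
Homeowner 3: others sum to 43; max(0, 51 - 43) = 8.
Homeowner 4: others sum to 41; max(0, 51 - 41) = 10.
Homeowner 5: others sum to 58; max(0, 51 - 58) = 0.
Total collected = 5 + 0 + 8 + 10 + 0 = 23.

23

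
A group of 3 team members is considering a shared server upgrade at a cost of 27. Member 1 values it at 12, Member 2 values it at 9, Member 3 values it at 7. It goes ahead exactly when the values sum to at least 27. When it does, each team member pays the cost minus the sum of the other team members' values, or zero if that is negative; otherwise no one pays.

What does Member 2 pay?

Total value 28 ≥ cost 27, so the project is built.
The other team members' values sum to 19.
Cost minus that sum is 27 - 19 = 8.

8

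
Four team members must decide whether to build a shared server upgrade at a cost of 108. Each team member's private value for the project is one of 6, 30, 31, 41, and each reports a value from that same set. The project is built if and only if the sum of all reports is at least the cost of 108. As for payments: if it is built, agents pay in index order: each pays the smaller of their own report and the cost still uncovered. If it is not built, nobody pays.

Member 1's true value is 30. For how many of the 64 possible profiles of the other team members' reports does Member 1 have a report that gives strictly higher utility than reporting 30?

Others report (30, 31, 41): truth gives 0; report 6 gives 24 > 0. Violating.
Others report (30, 41, 31): truth gives 0; report 6 gives 24 > 0. Violating.
Others report (30, 41, 41): truth gives 0; report 6 gives 24 > 0. Violating.
Others report (31, 30, 41): truth gives 0; report 6 gives 24 > 0. Violating.
Others report (6, 6, 6): truth gives 0; no alternative beats it.
Others report (6, 6, 30): truth gives 0; no alternative beats it.
(Checking all 64 profiles: 16 have a profitable deviation, 48 do not.)

16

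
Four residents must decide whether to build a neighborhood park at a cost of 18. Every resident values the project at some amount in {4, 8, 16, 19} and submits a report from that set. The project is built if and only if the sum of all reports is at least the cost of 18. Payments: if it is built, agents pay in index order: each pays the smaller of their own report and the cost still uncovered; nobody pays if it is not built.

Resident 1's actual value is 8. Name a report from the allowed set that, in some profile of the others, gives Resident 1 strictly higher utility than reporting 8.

Suppose Resident 2 reports 4, Resident 3 reports 4 and Resident 4 reports 8.
Report 8: project built, pays 8, utility 8 - 8 = 0.
Report 4: project built, pays 4, utility 8 - 4 = 4.
So reporting 4 beats truth here (4 > 0).

4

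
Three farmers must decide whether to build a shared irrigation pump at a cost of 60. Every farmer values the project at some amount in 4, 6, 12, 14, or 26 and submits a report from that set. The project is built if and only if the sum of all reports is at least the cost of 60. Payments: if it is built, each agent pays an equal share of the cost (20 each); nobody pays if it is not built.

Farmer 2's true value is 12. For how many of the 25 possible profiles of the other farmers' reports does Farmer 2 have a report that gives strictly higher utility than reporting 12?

1

Others report (26, 26): truth gives -8; report 4 gives 0 > -8. Violating.
Others report (4, 4): truth gives 0; no alternative beats it.
Others report (4, 6): truth gives 0; no alternative beats it.
(Checking all 25 profiles: 1 has a profitable deviation, 24 do not.)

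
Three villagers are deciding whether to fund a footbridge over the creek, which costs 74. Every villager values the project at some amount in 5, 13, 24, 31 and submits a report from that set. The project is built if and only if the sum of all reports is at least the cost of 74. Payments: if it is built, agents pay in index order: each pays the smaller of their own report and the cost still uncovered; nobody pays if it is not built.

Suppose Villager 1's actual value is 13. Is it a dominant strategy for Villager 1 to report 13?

Yes

Check each profile of the others' reports and compare truth against every alternative report.
Others report (5, 5): truth gives 0, best alternative gives 0.
Others report (5, 13): truth gives 0, best alternative gives 0.
Others report (5, 24): truth gives 0, best alternative gives 0.
Others report (5, 31): truth gives 0, best alternative gives 0.
Others report (13, 5): truth gives 0, best alternative gives 0.
Others report (13, 13): truth gives 0, best alternative gives 0.
(Remaining 10 profiles checked similarly; truth is weakly best in each.)
In every case the truthful report is at least as good as any alternative, so it is a dominant strategy.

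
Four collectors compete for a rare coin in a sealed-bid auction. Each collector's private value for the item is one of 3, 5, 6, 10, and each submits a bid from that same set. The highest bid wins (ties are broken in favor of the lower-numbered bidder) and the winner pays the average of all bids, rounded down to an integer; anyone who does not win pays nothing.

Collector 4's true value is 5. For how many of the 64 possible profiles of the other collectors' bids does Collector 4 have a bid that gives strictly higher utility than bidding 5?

6

Others bid (3, 3, 5): truth gives 0; bid 6 gives 1 > 0. Violating.
Others bid (3, 5, 3): truth gives 0; bid 6 gives 1 > 0. Violating.
Others bid (3, 5, 5): truth gives 0; bid 6 gives 1 > 0. Violating.
Others bid (5, 3, 3): truth gives 0; bid 6 gives 1 > 0. Violating.
Others bid (3, 3, 3): truth gives 2; no alternative beats it.
Others bid (3, 3, 6): truth gives 0; no alternative beats it.
(Checking all 64 profiles: 6 have a profitable deviation, 58 do not.)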